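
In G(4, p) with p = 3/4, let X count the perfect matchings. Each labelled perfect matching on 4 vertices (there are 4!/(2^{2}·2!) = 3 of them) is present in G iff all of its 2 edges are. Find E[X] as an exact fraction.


K_4 has 4!/(2^{2}·2!) = 3 labelled perfect matchings.
For each such perfect matching H, let X_H = 1 if all 2 edges of H are present in G. Then P[X_H = 1] = p^{2} = (3/4)^{2} = 9/16.
By linearity of expectation: E[X] = Σ_H E[X_H] = 3 · p^{2} = 3 · 9/16 = 27/16.
Numerically: E[X] ≈ 1.6875.

E[X] = 3 · (3/4)^{2} = 27/16 ≈ 1.6875.


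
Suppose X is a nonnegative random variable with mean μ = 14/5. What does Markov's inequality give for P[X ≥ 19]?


μ = E[X] = 14/5, a = 19.
Markov: P[X ≥ 19] ≤ μ/a = (14/5)/19 = 14/95.
Numerically: ≈ 0.1474.
(Since a = 19 > μ = 2.8000, the bound 14/95 is < 1 and informative.)

P[X ≥ 19] ≤ 14/95 ≈ 0.1474.


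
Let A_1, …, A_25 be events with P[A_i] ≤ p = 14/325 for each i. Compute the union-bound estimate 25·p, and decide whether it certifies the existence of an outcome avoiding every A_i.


Union bound: P[∪_{i=1}^{25} A_i] ≤ Σ_i P[A_i] ≤ 25·p = 25·(14/325) = 14/13.
Numerically: 14/13 ≈ 1.0769.
Is 14/13 < 1? NO.
Since the bound 14/13 is ≥ 1, the union bound is uninformative here; it does NOT by itself certify existence.

25·p = 14/13 ≈ 1.0769; existence NOT certified by the union bound.


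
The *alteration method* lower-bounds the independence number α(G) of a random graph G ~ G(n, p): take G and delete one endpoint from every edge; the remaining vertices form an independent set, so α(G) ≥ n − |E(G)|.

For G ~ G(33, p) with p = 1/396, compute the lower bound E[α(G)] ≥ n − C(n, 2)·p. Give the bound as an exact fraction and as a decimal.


E[|E(G)|] = C(33, 2)·p = 528 · (1/396) = 4/3.
E[α(G)] ≥ n − E[|E(G)|] = 33 − 4/3 = 95/3.
Numerically: ≈ 31.6667.
(This is only a lower bound; the true E[α(G)] may be larger.)

E[α(G)] ≥ 95/3 ≈ 31.6667.


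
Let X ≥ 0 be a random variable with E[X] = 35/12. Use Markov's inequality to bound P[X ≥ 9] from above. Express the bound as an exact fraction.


μ = E[X] = 35/12, a = 9.
Markov: P[X ≥ 9] ≤ μ/a = (35/12)/9 = 35/108.
Numerically: ≈ 0.3241.
(Since a = 9 > μ = 2.9167, the bound 35/108 is < 1 and informative.)

P[X ≥ 9] ≤ 35/108 ≈ 0.3241.


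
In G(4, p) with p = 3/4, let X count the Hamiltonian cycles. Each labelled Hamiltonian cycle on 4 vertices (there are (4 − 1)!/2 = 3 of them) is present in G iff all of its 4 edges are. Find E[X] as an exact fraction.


K_4 has (4 − 1)!/2 = 3 labelled Hamiltonian cycles.
For each such Hamiltonian cycle H, let X_H = 1 if all 4 edges of H are present in G. Then P[X_H = 1] = p^{4} = (3/4)^{4} = 81/256.
By linearity of expectation: E[X] = Σ_H E[X_H] = 3 · p^{4} = 3 · 81/256 = 243/256.
Numerically: E[X] ≈ 0.94922.

E[X] = 3 · (3/4)^{4} = 243/256 ≈ 0.94922.


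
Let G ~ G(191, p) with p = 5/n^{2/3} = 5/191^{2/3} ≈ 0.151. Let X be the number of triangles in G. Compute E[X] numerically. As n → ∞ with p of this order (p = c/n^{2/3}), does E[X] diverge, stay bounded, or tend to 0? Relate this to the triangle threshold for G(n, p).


Number of potential triangles: C(191, 3) = 1143135.
Each occurs with probability p³ ≈ (0.151)³ ≈ 3.42644e-03.
By linearity: E[X] = C(191, 3)·p³ ≈ 1143135 · 3.42644e-03 ≈ 3916.885.
Since α = 2/3 < 1, p = c/n^{2/3} ≫ 1/n is above the triangle threshold p ~ 1/n. Asymptotically E[X] ~ (c³/6)·n^{3(1−α)} = (5³/6)·n^{1} → ∞; triangles are abundant w.h.p.

E[X] ≈ 3916.885; in regime p = Θ(1/n^{2/3}) E[X] diverges (above the triangle threshold p ~ 1/n).


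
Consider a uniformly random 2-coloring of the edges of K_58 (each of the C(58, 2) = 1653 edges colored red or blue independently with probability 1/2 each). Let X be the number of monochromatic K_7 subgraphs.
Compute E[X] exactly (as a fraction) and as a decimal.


Let X = Σ_S X_S over the C(58, 7) = 300674088 subsets S of size 7, where X_S = 1 if the K_7 on S is monochromatic.
For a fixed S, the K_7 on S has C(7, 2) = 21 edges. P[all 21 edges red] = (1/2)^21, and likewise for blue, so P[monochromatic] = 2·(1/2)^21 = 2^{1 − 21} = 1/1048576.
Summing: E[X] = C(58, 7) · 2^{1 − 21} = 300674088 · 1/1048576 = 37584261/131072.
Numerically: E[X] ≈ 286.745155.

E[X] = C(58,7)·2^(1−C(7,2)) = 37584261/131072 ≈ 286.745155.


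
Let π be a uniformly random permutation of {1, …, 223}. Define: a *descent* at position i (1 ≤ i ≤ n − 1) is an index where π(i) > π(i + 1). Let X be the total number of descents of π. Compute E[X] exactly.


Write X = Σ X_I over i = 1, …, 222, with X_I the indicator of one descent.
There are 222 indicators.
For each fixed i, the pair (π(i), π(i+1)) is a uniformly random ordered pair of distinct values from {1, …, 223}; by symmetry P[π(i) > π(i+1)] = 1/2.
By linearity: E[X] = 222 · (1/2) = (223 − 1) · (1/2) = 111 ≈ 111.0000.

E[X] = 111 = 111.0000.


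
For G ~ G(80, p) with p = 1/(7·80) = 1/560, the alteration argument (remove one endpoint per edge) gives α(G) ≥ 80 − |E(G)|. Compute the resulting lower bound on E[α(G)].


E[|E(G)|] = C(80, 2)·p = 3160 · (1/560) = 79/14.
E[α(G)] ≥ n − E[|E(G)|] = 80 − 79/14 = 1041/14.
Numerically: ≈ 74.35714.
(This is only a lower bound; the true E[α(G)] may be larger.)

E[α(G)] ≥ 1041/14 ≈ 74.35714.


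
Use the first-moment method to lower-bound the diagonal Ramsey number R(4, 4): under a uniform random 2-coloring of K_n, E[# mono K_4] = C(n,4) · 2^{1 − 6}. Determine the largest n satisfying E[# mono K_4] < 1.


We need C(n, 4) · 2^{1 − 6} < 1, i.e. C(n, 4) < 2^{6 − 1} = 32.
Check values of n near the boundary:
  n = 4: C(4, 4) = 1; 1 < 32? YES
  n = 5: C(5, 4) = 5; 5 < 32? YES
  n = 6: C(6, 4) = 15; 15 < 32? YES
  n = 7: C(7, 4) = 35; 35 < 32? NO
  n = 8: C(8, 4) = 70; 70 < 32? NO
The largest n with C(n, 4) < 32 is n = 6 (where E[X] = 15/32 ≈ 0.46875). Hence R(4, 4) > 6, i.e. R(4, 4) ≥ 7.

Largest n = 6; hence R(4, 4) > 6.


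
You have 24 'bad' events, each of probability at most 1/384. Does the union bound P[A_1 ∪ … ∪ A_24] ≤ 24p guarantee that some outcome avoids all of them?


Union bound: P[∪_{i=1}^{24} A_i] ≤ Σ_i P[A_i] ≤ 24·p = 24·(1/384) = 1/16.
Numerically: 1/16 ≈ 0.062500.
Is 1/16 < 1? YES.
Since P[∪ A_i] ≤ 1/16 < 1, the complement has P[∩ A_i^c] ≥ 1 − 1/16 = 15/16 > 0, so some outcome avoids every A_i.

24·p = 1/16 ≈ 0.062500; existence CERTIFIED by the union bound.


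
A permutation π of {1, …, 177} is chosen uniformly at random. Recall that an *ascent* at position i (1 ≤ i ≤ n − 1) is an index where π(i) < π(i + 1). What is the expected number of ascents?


Write X = Σ X_I over i = 1, …, 176, with X_I the indicator of one ascent.
There are 176 indicators.
For each fixed i, the pair (π(i), π(i+1)) is a uniformly random ordered pair of distinct values from {1, …, 177}; by symmetry P[π(i) < π(i+1)] = 1/2.
By linearity: E[X] = 176 · (1/2) = (177 − 1) · (1/2) = 88 ≈ 88.000000.

E[X] = 88 = 88.000000.


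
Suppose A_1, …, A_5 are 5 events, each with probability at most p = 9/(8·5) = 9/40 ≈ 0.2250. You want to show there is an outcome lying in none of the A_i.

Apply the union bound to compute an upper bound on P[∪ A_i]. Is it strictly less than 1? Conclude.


Union bound: P[∪_{i=1}^{5} A_i] ≤ Σ_i P[A_i] ≤ 5·p = 5·(9/40) = 9/8.
Numerically: 9/8 ≈ 1.1250.
Is 9/8 < 1? NO.
Since the bound 9/8 is ≥ 1, the union bound is uninformative here; it does NOT by itself certify existence.

5·p = 9/8 ≈ 1.1250; existence NOT certified by the union bound.


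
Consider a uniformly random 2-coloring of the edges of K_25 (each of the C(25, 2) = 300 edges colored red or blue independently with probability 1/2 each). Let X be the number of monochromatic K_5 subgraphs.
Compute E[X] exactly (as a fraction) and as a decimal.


Let X = Σ_S X_S over the C(25, 5) = 53130 subsets S of size 5, where X_S = 1 if the K_5 on S is monochromatic.
For a fixed S, the K_5 on S has C(5, 2) = 10 edges. P[all 10 edges red] = (1/2)^10, and likewise for blue, so P[monochromatic] = 2·(1/2)^10 = 2^{1 − 10} = 1/512.
Summing: E[X] = C(25, 5) · 2^{1 − 10} = 53130 · 1/512 = 26565/256.
Numerically: E[X] ≈ 103.770.

E[X] = C(25,5)·2^(1−C(5,2)) = 26565/256 ≈ 103.770.


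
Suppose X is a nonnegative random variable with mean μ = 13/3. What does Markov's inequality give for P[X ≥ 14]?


μ = E[X] = 13/3, a = 14.
Markov: P[X ≥ 14] ≤ μ/a = (13/3)/14 = 13/42.
Numerically: ≈ 0.3095.
(Since a = 14 > μ = 4.3333, the bound 13/42 is < 1 and informative.)

P[X ≥ 14] ≤ 13/42 ≈ 0.3095.


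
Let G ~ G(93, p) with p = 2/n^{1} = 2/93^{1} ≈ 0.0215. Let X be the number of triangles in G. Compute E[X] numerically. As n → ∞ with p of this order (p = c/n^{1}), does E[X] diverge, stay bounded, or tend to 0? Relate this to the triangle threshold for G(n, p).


Number of potential triangles: C(93, 3) = 129766.
Each occurs with probability p³ ≈ (0.0215)³ ≈ 9.94583e-06.
By linearity: E[X] = C(93, 3)·p³ ≈ 129766 · 9.94583e-06 ≈ 1.291.
Here α = 1, so p = 2/n is exactly at the triangle threshold p ~ 1/n. Asymptotically E[X] → c³/6 = 2³/6 = 4/3 ≈ 1.333, a bounded constant. In this regime the triangle count is asymptotically Poisson(c³/6).

E[X] ≈ 1.291; in regime p = Θ(1/n^{1}) E[X] stays bounded (at the triangle threshold p ~ 1/n).


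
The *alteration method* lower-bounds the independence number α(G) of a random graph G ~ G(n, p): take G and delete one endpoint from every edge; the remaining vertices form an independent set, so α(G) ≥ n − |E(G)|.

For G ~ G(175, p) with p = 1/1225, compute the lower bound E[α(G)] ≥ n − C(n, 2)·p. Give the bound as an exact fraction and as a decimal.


E[|E(G)|] = C(175, 2)·p = 15225 · (1/1225) = 87/7.
E[α(G)] ≥ n − E[|E(G)|] = 175 − 87/7 = 1138/7.
Numerically: ≈ 162.571429.
(This is only a lower bound; the true E[α(G)] may be larger.)

E[α(G)] ≥ 1138/7 ≈ 162.571429.


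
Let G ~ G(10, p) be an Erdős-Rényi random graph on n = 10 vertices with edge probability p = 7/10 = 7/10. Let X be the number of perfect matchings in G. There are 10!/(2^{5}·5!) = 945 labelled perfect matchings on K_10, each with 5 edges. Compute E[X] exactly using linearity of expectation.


K_10 has 10!/(2^{5}·5!) = 945 labelled perfect matchings.
For each such perfect matching H, let X_H = 1 if all 5 edges of H are present in G. Then P[X_H = 1] = p^{5} = (7/10)^{5} = 16807/100000.
By linearity of expectation: E[X] = Σ_H E[X_H] = 945 · p^{5} = 945 · 16807/100000 = 3176523/20000.
Numerically: E[X] ≈ 159.

E[X] = 945 · (7/10)^{5} = 3176523/20000 ≈ 159.


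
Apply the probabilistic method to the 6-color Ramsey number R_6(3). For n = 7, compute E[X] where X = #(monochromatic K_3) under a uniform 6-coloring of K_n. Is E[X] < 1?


E[X] = C(7, 3) · 6^{1 − 3} = 35 · 6^{−2} = 35/36.
As a reduced fraction: E[X] = 35/36 ≈ 0.972.
Is E[X] < 1? YES.
Since E[X] < 1, there exists a 6-coloring of K_{7} with no monochromatic K_3; hence R_6(3) > 7.

E[X] = 35/36 ≈ 0.972; E[X] < 1, so R_6(3) > 7.


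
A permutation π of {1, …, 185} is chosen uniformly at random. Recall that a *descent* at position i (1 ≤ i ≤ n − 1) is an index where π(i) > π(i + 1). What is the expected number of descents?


Write X = Σ X_I over i = 1, …, 184, with X_I the indicator of one descent.
There are 184 indicators.
For each fixed i, the pair (π(i), π(i+1)) is a uniformly random ordered pair of distinct values from {1, …, 185}; by symmetry P[π(i) > π(i+1)] = 1/2.
By linearity: E[X] = 184 · (1/2) = (185 − 1) · (1/2) = 92 ≈ 92.0000.

E[X] = 92 = 92.0000.


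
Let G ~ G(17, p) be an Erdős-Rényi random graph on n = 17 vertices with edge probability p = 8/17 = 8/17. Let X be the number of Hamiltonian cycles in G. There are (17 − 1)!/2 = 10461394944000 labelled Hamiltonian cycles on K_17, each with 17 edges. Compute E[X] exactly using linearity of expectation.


K_17 has (17 − 1)!/2 = 10461394944000 labelled Hamiltonian cycles.
For each such Hamiltonian cycle H, let X_H = 1 if all 17 edges of H are present in G. Then P[X_H = 1] = p^{17} = (8/17)^{17} = 2251799813685248/827240261886336764177.
Summing the indicators: E[X] = Σ_H E[X_H] = 10461394944000 · p^{17} = 10461394944000 · 2251799813685248/827240261886336764177 = 23556967185786995434586112000/827240261886336764177.
Numerically: E[X] ≈ 2.8477e+07.

E[X] = 10461394944000 · (8/17)^{17} = 23556967185786995434586112000/827240261886336764177 ≈ 2.8477e+07.


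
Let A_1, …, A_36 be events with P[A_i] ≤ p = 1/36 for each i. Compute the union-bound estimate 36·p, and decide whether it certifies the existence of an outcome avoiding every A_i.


Union bound: P[∪_{i=1}^{36} A_i] ≤ Σ_i P[A_i] ≤ 36·p = 36·(1/36) = 1.
Numerically: 1 ≈ 1.000.
Is 1 < 1? NO.
Since the bound 1 is ≥ 1, the union bound is uninformative here; it does NOT by itself certify existence.

36·p = 1 ≈ 1.000; existence NOT certified by the union bound.


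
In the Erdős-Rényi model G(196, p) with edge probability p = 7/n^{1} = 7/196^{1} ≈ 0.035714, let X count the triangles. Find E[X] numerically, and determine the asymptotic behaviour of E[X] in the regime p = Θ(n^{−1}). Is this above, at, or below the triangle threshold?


Number of potential triangles: C(196, 3) = 1235780.
Each occurs with probability p³ ≈ (0.035714)³ ≈ 4.5553936e-05.
By linearity: E[X] = C(196, 3)·p³ ≈ 1235780 · 4.5553936e-05 ≈ 56.29464.
Here α = 1, so p = 7/n is exactly at the triangle threshold p ~ 1/n. Asymptotically E[X] → c³/6 = 7³/6 = 343/6 ≈ 57.16667, a bounded constant. In this regime the triangle count is asymptotically Poisson(c³/6).

E[X] ≈ 56.29464; in regime p = Θ(1/n^{1}) E[X] stays bounded (at the triangle threshold p ~ 1/n).


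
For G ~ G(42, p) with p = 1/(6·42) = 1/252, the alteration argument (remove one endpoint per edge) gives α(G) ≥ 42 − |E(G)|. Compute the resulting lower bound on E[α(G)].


E[|E(G)|] = C(42, 2)·p = 861 · (1/252) = 41/12.
E[α(G)] ≥ n − E[|E(G)|] = 42 − 41/12 = 463/12.
Numerically: ≈ 38.583333.
(This is only a lower bound; the true E[α(G)] may be larger.)

E[α(G)] ≥ 463/12 ≈ 38.583333.


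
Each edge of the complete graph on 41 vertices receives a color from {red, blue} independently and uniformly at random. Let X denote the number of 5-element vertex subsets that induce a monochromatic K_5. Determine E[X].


Let X = Σ_S X_S over the C(41, 5) = 749398 subsets S of size 5, where X_S = 1 if the K_5 on S is monochromatic.
For a fixed S, the K_5 on S has C(5, 2) = 10 edges. P[all 10 edges red] = (1/2)^10, and likewise for blue, so P[monochromatic] = 2·(1/2)^10 = 2^{1 − 10} = 1/512.
By linearity of expectation: E[X] = C(41, 5) · 2^{1 − 10} = 749398 · 1/512 = 374699/256.
Numerically: E[X] ≈ 1463.667969.

E[X] = C(41,5)·2^(1−C(5,2)) = 374699/256 ≈ 1463.667969.


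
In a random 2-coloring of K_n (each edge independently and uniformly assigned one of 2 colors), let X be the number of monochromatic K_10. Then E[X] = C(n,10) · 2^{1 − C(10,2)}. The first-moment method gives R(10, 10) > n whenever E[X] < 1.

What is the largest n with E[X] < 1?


We need C(n, 10) · 2^{1 − 45} < 1, i.e. C(n, 10) < 2^{45 − 1} = 17592186044416.
Check values of n near the boundary:
  n = 98: C(98, 10) = 14005614014756; 14005614014756 < 17592186044416? YES
  n = 99: C(99, 10) = 15579278510796; 15579278510796 < 17592186044416? YES
  n = 100: C(100, 10) = 17310309456440; 17310309456440 < 17592186044416? YES
  n = 101: C(101, 10) = 19212541264840; 19212541264840 < 17592186044416? NO
The largest n with C(n, 10) < 17592186044416 is n = 100 (where E[X] = 2163788682055/2199023255552 ≈ 0.9840). Hence R(10, 10) > 100, i.e. R(10, 10) ≥ 101.

Largest n = 100; hence R(10, 10) > 100.


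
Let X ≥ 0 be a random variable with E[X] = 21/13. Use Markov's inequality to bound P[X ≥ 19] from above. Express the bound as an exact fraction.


μ = E[X] = 21/13, a = 19.
Markov: P[X ≥ 19] ≤ μ/a = (21/13)/19 = 21/247.
Numerically: ≈ 0.0850.
(Since a = 19 > μ = 1.6154, the bound 21/247 is < 1 and informative.)

P[X ≥ 19] ≤ 21/247 ≈ 0.0850.


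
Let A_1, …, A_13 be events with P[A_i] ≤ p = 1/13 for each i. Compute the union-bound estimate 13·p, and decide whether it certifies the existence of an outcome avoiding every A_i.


Union bound: P[∪_{i=1}^{13} A_i] ≤ Σ_i P[A_i] ≤ 13·p = 13·(1/13) = 1.
Numerically: 1 ≈ 1.0000000.
Is 1 < 1? NO.
Since the bound 1 is ≥ 1, the union bound is uninformative here; it does NOT by itself certify existence.

13·p = 1 ≈ 1.0000000; existence NOT certified by the union bound.


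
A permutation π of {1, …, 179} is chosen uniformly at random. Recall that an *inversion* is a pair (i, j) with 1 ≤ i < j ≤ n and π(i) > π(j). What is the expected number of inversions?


Write X = Σ X_I over the C(179, 2) = 15931 pairs i < j, with X_I the indicator of one inversion.
There are 15931 indicators.
For each fixed pair i < j, the values π(i) and π(j) are two distinct elements of {1, …, 179} in uniformly random order; by symmetry P[π(i) > π(j)] = 1/2.
By linearity: E[X] = 15931 · (1/2) = C(179, 2) · (1/2) = 15931/2 = 15931/2 ≈ 7965.50000.

E[X] = 15931/2 = 7965.50000.


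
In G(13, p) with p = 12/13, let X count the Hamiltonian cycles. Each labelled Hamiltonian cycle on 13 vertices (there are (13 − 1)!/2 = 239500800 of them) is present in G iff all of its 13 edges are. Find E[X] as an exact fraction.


K_13 has (13 − 1)!/2 = 239500800 labelled Hamiltonian cycles.
For each such Hamiltonian cycle H, let X_H = 1 if all 13 edges of H are present in G. Then P[X_H = 1] = p^{13} = (12/13)^{13} = 106993205379072/302875106592253.
By linearity: E[X] = Σ_H E[X_H] = 239500800 · p^{13} = 239500800 · 106993205379072/302875106592253 = 25624958282852047257600/302875106592253.
Numerically: E[X] ≈ 8.46057e+07.

E[X] = 239500800 · (12/13)^{13} = 25624958282852047257600/302875106592253 ≈ 8.46057e+07.


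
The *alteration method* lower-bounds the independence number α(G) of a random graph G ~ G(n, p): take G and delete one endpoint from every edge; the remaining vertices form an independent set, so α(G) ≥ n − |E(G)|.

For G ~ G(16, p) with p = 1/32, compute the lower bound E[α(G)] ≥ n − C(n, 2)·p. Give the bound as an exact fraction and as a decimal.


E[|E(G)|] = C(16, 2)·p = 120 · (1/32) = 15/4.
E[α(G)] ≥ n − E[|E(G)|] = 16 − 15/4 = 49/4.
Numerically: ≈ 12.250.
(This is only a lower bound; the true E[α(G)] may be larger.)

E[α(G)] ≥ 49/4 ≈ 12.250.


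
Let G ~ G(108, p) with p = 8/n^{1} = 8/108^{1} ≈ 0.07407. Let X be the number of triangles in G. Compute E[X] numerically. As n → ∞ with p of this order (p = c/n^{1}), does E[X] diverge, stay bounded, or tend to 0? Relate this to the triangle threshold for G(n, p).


Number of potential triangles: C(108, 3) = 204156.
Each occurs with probability p³ ≈ (0.07407)³ ≈ 4.064421e-04.
By linearity: E[X] = C(108, 3)·p³ ≈ 204156 · 4.064421e-04 ≈ 82.9776.
Here α = 1, so p = 8/n is exactly at the triangle threshold p ~ 1/n. Asymptotically E[X] → c³/6 = 8³/6 = 256/3 ≈ 85.3333, a bounded constant. In this regime the triangle count is asymptotically Poisson(c³/6).

E[X] ≈ 82.9776; in regime p = Θ(1/n^{1}) E[X] stays bounded (at the triangle threshold p ~ 1/n).


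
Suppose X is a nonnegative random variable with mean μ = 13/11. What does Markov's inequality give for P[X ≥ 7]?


μ = E[X] = 13/11, a = 7.
Markov: P[X ≥ 7] ≤ μ/a = (13/11)/7 = 13/77.
Numerically: ≈ 0.168831.
(Since a = 7 > μ = 1.181818, the bound 13/77 is < 1 and informative.)

P[X ≥ 7] ≤ 13/77 ≈ 0.168831.


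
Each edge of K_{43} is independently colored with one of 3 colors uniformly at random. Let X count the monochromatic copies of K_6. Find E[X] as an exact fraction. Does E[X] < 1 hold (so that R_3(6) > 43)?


E[X] = C(43, 6) · 3^{1 − 15} = 6096454 · 3^{−14} = 6096454/4782969.
As a reduced fraction: E[X] = 6096454/4782969 ≈ 1.27462.
Is E[X] < 1? NO.
Since E[X] ≥ 1, the first-moment bound is inconclusive at n = 43; it does NOT by itself certify R_3(6) > 43.

E[X] = 6096454/4782969 ≈ 1.27462; E[X] ≥ 1; first-moment method inconclusive here.


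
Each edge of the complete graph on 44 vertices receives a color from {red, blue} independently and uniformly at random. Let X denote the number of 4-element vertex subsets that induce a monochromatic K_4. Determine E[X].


Let X = Σ_S X_S over the C(44, 4) = 135751 subsets S of size 4, where X_S = 1 if the K_4 on S is monochromatic.
For a fixed S, the K_4 on S has C(4, 2) = 6 edges. P[all 6 edges red] = (1/2)^6, and likewise for blue, so P[monochromatic] = 2·(1/2)^6 = 2^{1 − 6} = 1/32.
Summing: E[X] = C(44, 4) · 2^{1 − 6} = 135751 · 1/32 = 135751/32.
Numerically: E[X] ≈ 4242.2188.

E[X] = C(44,4)·2^(1−C(4,2)) = 135751/32 ≈ 4242.2188.


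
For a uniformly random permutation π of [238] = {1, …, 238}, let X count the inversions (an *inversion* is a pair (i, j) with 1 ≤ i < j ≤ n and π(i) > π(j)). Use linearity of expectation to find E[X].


Write X = Σ X_I over the C(238, 2) = 28203 pairs i < j, with X_I the indicator of one inversion.
There are 28203 indicators.
For each fixed pair i < j, the values π(i) and π(j) are two distinct elements of {1, …, 238} in uniformly random order; by symmetry P[π(i) > π(j)] = 1/2.
By linearity: E[X] = 28203 · (1/2) = C(238, 2) · (1/2) = 28203/2 = 28203/2 ≈ 14101.500.

E[X] = 28203/2 = 14101.500.


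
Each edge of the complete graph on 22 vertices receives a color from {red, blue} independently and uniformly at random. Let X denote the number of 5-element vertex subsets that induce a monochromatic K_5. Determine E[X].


Let X = Σ_S X_S over the C(22, 5) = 26334 subsets S of size 5, where X_S = 1 if the K_5 on S is monochromatic.
For a fixed S, the K_5 on S has C(5, 2) = 10 edges. P[all 10 edges red] = (1/2)^10, and likewise for blue, so P[monochromatic] = 2·(1/2)^10 = 2^{1 − 10} = 1/512.
By linearity: E[X] = C(22, 5) · 2^{1 − 10} = 26334 · 1/512 = 13167/256.
Numerically: E[X] ≈ 51.433594.

E[X] = C(22,5)·2^(1−C(5,2)) = 13167/256 ≈ 51.433594.


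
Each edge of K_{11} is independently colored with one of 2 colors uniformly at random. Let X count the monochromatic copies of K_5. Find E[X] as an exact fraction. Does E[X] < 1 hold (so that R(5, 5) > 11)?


E[X] = C(11, 5) · 2^{1 − 10} = 462 · 2^{−9} = 462/512.
As a reduced fraction: E[X] = 231/256 ≈ 0.902.
Is E[X] < 1? YES.
Since E[X] < 1, there exists a 2-coloring of K_{11} with no monochromatic K_5; hence R(5, 5) > 11.

E[X] = 231/256 ≈ 0.902; E[X] < 1, so R(5, 5) > 11.


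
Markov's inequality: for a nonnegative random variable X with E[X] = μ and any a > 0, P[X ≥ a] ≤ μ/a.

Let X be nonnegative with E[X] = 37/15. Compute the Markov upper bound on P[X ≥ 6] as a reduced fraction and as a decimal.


μ = E[X] = 37/15, a = 6.
Markov: P[X ≥ 6] ≤ μ/a = (37/15)/6 = 37/90.
Numerically: ≈ 0.411111.
(Since a = 6 > μ = 2.466667, the bound 37/90 is < 1 and informative.)

P[X ≥ 6] ≤ 37/90 ≈ 0.411111.


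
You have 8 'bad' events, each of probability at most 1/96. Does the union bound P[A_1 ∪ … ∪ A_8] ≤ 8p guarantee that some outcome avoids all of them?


Union bound: P[∪_{i=1}^{8} A_i] ≤ Σ_i P[A_i] ≤ 8·p = 8·(1/96) = 1/12.
Numerically: 1/12 ≈ 0.083.
Is 1/12 < 1? YES.
Since P[∪ A_i] ≤ 1/12 < 1, the complement has P[∩ A_i^c] ≥ 1 − 1/12 = 11/12 > 0, so some outcome avoids every A_i.

8·p = 1/12 ≈ 0.083; existence CERTIFIED by the union bound.


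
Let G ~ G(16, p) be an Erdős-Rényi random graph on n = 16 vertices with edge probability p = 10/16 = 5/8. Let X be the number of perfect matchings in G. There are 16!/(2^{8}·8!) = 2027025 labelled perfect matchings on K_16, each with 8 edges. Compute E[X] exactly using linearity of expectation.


K_16 has 16!/(2^{8}·8!) = 2027025 labelled perfect matchings.
For each such perfect matching H, let X_H = 1 if all 8 edges of H are present in G. Then P[X_H = 1] = p^{8} = (5/8)^{8} = 390625/16777216.
By linearity: E[X] = Σ_H E[X_H] = 2027025 · p^{8} = 2027025 · 390625/16777216 = 791806640625/16777216.
Numerically: E[X] ≈ 4.72e+04.

E[X] = 2027025 · (5/8)^{8} = 791806640625/16777216 ≈ 4.72e+04.


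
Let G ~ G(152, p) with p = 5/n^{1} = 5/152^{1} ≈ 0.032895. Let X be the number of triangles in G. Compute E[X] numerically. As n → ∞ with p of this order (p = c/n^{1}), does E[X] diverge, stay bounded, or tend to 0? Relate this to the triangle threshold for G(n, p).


Number of potential triangles: C(152, 3) = 573800.
Each occurs with probability p³ ≈ (0.032895)³ ≈ 3.5594201e-05.
By linearity: E[X] = C(152, 3)·p³ ≈ 573800 · 3.5594201e-05 ≈ 20.42395.
Here α = 1, so p = 5/n is exactly at the triangle threshold p ~ 1/n. Asymptotically E[X] → c³/6 = 5³/6 = 125/6 ≈ 20.83333, a bounded constant. In this regime the triangle count is asymptotically Poisson(c³/6).

E[X] ≈ 20.42395; in regime p = Θ(1/n^{1}) E[X] stays bounded (at the triangle threshold p ~ 1/n).


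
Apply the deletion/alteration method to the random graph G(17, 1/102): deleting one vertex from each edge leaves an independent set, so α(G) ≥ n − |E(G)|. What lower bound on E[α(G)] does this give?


E[|E(G)|] = C(17, 2)·p = 136 · (1/102) = 4/3.
E[α(G)] ≥ n − E[|E(G)|] = 17 − 4/3 = 47/3.
Numerically: ≈ 15.666667.
(This is only a lower bound; the true E[α(G)] may be larger.)

E[α(G)] ≥ 47/3 ≈ 15.666667.


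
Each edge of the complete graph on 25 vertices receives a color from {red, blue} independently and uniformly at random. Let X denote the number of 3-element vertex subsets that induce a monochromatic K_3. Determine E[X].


Let X = Σ_S X_S over the C(25, 3) = 2300 subsets S of size 3, where X_S = 1 if the K_3 on S is monochromatic.
For a fixed S, the K_3 on S has C(3, 2) = 3 edges. P[all 3 edges red] = (1/2)^3, and likewise for blue, so P[monochromatic] = 2·(1/2)^3 = 2^{1 − 3} = 1/4.
By linearity of expectation: E[X] = C(25, 3) · 2^{1 − 3} = 2300 · 1/4 = 575.
Numerically: E[X] ≈ 575.00000.

E[X] = C(25,3)·2^(1−C(3,2)) = 575 ≈ 575.00000.


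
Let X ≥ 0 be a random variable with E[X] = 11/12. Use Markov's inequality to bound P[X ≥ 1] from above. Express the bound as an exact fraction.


μ = E[X] = 11/12, a = 1.
Markov: P[X ≥ 1] ≤ μ/a = (11/12)/1 = 11/12.
Numerically: ≈ 0.916667.
(Since a = 1 > μ = 0.916667, the bound 11/12 is < 1 and informative.)

P[X ≥ 1] ≤ 11/12 ≈ 0.916667.


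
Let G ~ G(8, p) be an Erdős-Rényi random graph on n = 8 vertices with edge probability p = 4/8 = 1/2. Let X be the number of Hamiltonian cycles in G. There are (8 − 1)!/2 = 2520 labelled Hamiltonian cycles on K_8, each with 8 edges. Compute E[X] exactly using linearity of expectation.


K_8 has (8 − 1)!/2 = 2520 labelled Hamiltonian cycles.
For each such Hamiltonian cycle H, let X_H = 1 if all 8 edges of H are present in G. Then P[X_H = 1] = p^{8} = (1/2)^{8} = 1/256.
By linearity of expectation: E[X] = Σ_H E[X_H] = 2520 · p^{8} = 2520 · 1/256 = 315/32.
Numerically: E[X] ≈ 9.84375.

E[X] = 2520 · (1/2)^{8} = 315/32 ≈ 9.84375.


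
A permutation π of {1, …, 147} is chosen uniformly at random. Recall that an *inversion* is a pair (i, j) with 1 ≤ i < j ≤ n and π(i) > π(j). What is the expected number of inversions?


Write X = Σ X_I over the C(147, 2) = 10731 pairs i < j, with X_I the indicator of one inversion.
There are 10731 indicators.
For each fixed pair i < j, the values π(i) and π(j) are two distinct elements of {1, …, 147} in uniformly random order; by symmetry P[π(i) > π(j)] = 1/2.
By linearity: E[X] = 10731 · (1/2) = C(147, 2) · (1/2) = 10731/2 = 10731/2 ≈ 5365.50000.

E[X] = 10731/2 = 5365.50000.


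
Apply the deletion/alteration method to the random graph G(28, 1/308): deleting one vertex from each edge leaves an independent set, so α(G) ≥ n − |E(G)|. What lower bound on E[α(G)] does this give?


E[|E(G)|] = C(28, 2)·p = 378 · (1/308) = 27/22.
E[α(G)] ≥ n − E[|E(G)|] = 28 − 27/22 = 589/22.
Numerically: ≈ 26.77273.
(This is only a lower bound; the true E[α(G)] may be larger.)

E[α(G)] ≥ 589/22 ≈ 26.77273.


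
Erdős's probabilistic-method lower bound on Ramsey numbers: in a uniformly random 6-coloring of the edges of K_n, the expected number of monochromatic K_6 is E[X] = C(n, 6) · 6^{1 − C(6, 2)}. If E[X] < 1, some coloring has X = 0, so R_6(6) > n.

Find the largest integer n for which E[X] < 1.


We need C(n, 6) · 6^{1 − 15} < 1, i.e. C(n, 6) < 6^{15 − 1} = 78364164096.
Check values of n near the boundary:
  n = 197: C(197, 6) = 75176946208; 75176946208 < 78364164096? YES
  n = 198: C(198, 6) = 77526225777; 77526225777 < 78364164096? YES
  n = 199: C(199, 6) = 79936367511; 79936367511 < 78364164096? NO
  n = 200: C(200, 6) = 82408626300; 82408626300 < 78364164096? NO
  n = 201: C(201, 6) = 84944276340; 84944276340 < 78364164096? NO
The largest n with C(n, 6) < 78364164096 is n = 198 (where E[X] = 25842075259/26121388032 ≈ 0.9893071). Hence R_6(6) > 198, i.e. R_6(6) ≥ 199.

Largest n = 198; hence R_6(6) > 198.


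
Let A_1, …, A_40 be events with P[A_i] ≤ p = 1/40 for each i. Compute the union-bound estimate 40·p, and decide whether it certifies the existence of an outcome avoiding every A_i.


Union bound: P[∪_{i=1}^{40} A_i] ≤ Σ_i P[A_i] ≤ 40·p = 40·(1/40) = 1.
Numerically: 1 ≈ 1.000000.
Is 1 < 1? NO.
Since the bound 1 is ≥ 1, the union bound is uninformative here; it does NOT by itself certify existence.

40·p = 1 ≈ 1.000000; existence NOT certified by the union bound.


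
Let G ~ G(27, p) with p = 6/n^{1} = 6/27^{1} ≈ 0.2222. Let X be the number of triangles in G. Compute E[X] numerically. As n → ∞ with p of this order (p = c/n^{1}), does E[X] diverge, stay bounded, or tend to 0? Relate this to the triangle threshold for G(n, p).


Number of potential triangles: C(27, 3) = 2925.
Each occurs with probability p³ ≈ (0.2222)³ ≈ 1.097394e-02.
By linearity: E[X] = C(27, 3)·p³ ≈ 2925 · 1.097394e-02 ≈ 32.0988.
Here α = 1, so p = 6/n is exactly at the triangle threshold p ~ 1/n. Asymptotically E[X] → c³/6 = 6³/6 = 36 ≈ 36.0000, a bounded constant. In this regime the triangle count is asymptotically Poisson(c³/6).

E[X] ≈ 32.0988; in regime p = Θ(1/n^{1}) E[X] stays bounded (at the triangle threshold p ~ 1/n).


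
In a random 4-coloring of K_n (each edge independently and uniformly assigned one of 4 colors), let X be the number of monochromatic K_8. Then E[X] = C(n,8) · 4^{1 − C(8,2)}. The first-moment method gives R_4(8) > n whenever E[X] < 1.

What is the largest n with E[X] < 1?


We need C(n, 8) · 4^{1 − 28} < 1, i.e. C(n, 8) < 4^{28 − 1} = 18014398509481984.
Check values of n near the boundary:
  n = 405: C(405, 8) = 16745853821188050; 16745853821188050 < 18014398509481984? YES
  n = 406: C(406, 8) = 17082453897995850; 17082453897995850 < 18014398509481984? YES
  n = 407: C(407, 8) = 17424959239309050; 17424959239309050 < 18014398509481984? YES
  n = 408: C(408, 8) = 17773458424095231; 17773458424095231 < 18014398509481984? YES
  n = 409: C(409, 8) = 18128041135797879; 18128041135797879 < 18014398509481984? NO
  n = 410: C(410, 8) = 18488798173326195; 18488798173326195 < 18014398509481984? NO
The largest n with C(n, 8) < 18014398509481984 is n = 408 (where E[X] = 17773458424095231/18014398509481984 ≈ 0.9866). Hence R_4(8) > 408, i.e. R_4(8) ≥ 409.

Largest n = 408; hence R_4(8) > 408.


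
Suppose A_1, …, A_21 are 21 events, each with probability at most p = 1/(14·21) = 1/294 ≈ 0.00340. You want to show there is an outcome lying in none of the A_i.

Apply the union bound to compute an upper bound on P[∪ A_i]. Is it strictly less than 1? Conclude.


Union bound: P[∪_{i=1}^{21} A_i] ≤ Σ_i P[A_i] ≤ 21·p = 21·(1/294) = 1/14.
Numerically: 1/14 ≈ 0.07143.
Is 1/14 < 1? YES.
Since P[∪ A_i] ≤ 1/14 < 1, the complement has P[∩ A_i^c] ≥ 1 − 1/14 = 13/14 > 0, so some outcome avoids every A_i.

21·p = 1/14 ≈ 0.07143; existence CERTIFIED by the union bound.


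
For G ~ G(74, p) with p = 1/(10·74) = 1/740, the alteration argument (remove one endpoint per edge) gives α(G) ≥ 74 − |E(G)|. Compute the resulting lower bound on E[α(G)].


E[|E(G)|] = C(74, 2)·p = 2701 · (1/740) = 73/20.
E[α(G)] ≥ n − E[|E(G)|] = 74 − 73/20 = 1407/20.
Numerically: ≈ 70.3500.
(This is only a lower bound; the true E[α(G)] may be larger.)

E[α(G)] ≥ 1407/20 ≈ 70.3500.


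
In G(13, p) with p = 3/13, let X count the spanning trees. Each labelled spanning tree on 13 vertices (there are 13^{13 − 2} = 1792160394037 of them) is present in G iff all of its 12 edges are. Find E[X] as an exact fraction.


K_13 has 13^{13 − 2} = 1792160394037 labelled spanning trees.
For each such spanning tree H, let X_H = 1 if all 12 edges of H are present in G. Then P[X_H = 1] = p^{12} = (3/13)^{12} = 531441/23298085122481.
Summing the indicators: E[X] = Σ_H E[X_H] = 1792160394037 · p^{12} = 1792160394037 · 531441/23298085122481 = 531441/13.
Numerically: E[X] ≈ 4.088e+04.

E[X] = 1792160394037 · (3/13)^{12} = 531441/13 ≈ 4.088e+04.


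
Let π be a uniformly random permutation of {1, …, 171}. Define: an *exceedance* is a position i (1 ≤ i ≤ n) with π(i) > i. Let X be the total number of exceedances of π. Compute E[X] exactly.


Write X = Σ_{i=1}^{171} X_i, where X_i = 1_{π(i) > i}.
For each fixed i, π(i) is uniform over {1, …, 171} (marginal of a uniform permutation), so P[π(i) > i] = (n − i)/n. Summing: Σ_{i=1}^{171} (n − i)/n = (0 + 1 + … + 170)/171 = 171(171 − 1)/(2·171) = (171 − 1)/2.
Hence E[X] = Σ_{i=1}^{171} (171 − i)/171 = 85 ≈ 85.000.

E[X] = 85 = 85.000.


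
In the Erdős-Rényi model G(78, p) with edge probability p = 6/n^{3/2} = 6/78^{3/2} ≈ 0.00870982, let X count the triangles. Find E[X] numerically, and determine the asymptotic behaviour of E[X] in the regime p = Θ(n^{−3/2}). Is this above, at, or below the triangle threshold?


Number of potential triangles: C(78, 3) = 76076.
Each occurs with probability p³ ≈ (0.00870982)³ ≈ 6.60736105e-07.
By linearity: E[X] = C(78, 3)·p³ ≈ 76076 · 6.60736105e-07 ≈ 0.050266.
Since α = 3/2 > 1, p = c/n^{3/2} = o(1/n) is below the triangle threshold p ~ 1/n. Asymptotically E[X] ~ (c³/6)·n^{3(1−α)} = (6³/6)·n^{-1.5} → 0, so by Markov's inequality G has no triangles w.h.p.

E[X] ≈ 0.050266; in regime p = Θ(1/n^{3/2}) E[X] tends to 0 (below the triangle threshold p ~ 1/n).


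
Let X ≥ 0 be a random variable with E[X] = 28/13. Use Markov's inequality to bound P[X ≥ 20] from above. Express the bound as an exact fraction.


μ = E[X] = 28/13, a = 20.
Markov: P[X ≥ 20] ≤ μ/a = (28/13)/20 = 7/65.
Numerically: ≈ 0.10769.
(Since a = 20 > μ = 2.15385, the bound 7/65 is < 1 and informative.)

P[X ≥ 20] ≤ 7/65 ≈ 0.10769.


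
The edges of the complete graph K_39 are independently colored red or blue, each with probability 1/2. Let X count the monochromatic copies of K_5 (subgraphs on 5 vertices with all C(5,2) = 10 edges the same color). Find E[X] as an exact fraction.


Let X = Σ_S X_S over the C(39, 5) = 575757 subsets S of size 5, where X_S = 1 if the K_5 on S is monochromatic.
For a fixed S, the K_5 on S has C(5, 2) = 10 edges. P[all 10 edges red] = (1/2)^10, and likewise for blue, so P[monochromatic] = 2·(1/2)^10 = 2^{1 − 10} = 1/512.
Summing: E[X] = C(39, 5) · 2^{1 − 10} = 575757 · 1/512 = 575757/512.
Numerically: E[X] ≈ 1124.5254.

E[X] = C(39,5)·2^(1−C(5,2)) = 575757/512 ≈ 1124.5254.


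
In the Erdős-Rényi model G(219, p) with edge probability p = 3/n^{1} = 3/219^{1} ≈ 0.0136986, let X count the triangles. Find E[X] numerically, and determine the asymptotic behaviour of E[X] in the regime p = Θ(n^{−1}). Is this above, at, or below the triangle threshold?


Number of potential triangles: C(219, 3) = 1726669.
Each occurs with probability p³ ≈ (0.0136986)³ ≈ 2.57058175e-06.
By linearity: E[X] = C(219, 3)·p³ ≈ 1726669 · 2.57058175e-06 ≈ 4.438544.
Here α = 1, so p = 3/n is exactly at the triangle threshold p ~ 1/n. Asymptotically E[X] → c³/6 = 3³/6 = 9/2 ≈ 4.500000, a bounded constant. In this regime the triangle count is asymptotically Poisson(c³/6).

E[X] ≈ 4.438544; in regime p = Θ(1/n^{1}) E[X] stays bounded (at the triangle threshold p ~ 1/n).


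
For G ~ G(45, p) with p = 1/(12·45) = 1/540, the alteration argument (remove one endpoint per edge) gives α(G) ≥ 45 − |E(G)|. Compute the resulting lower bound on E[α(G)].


E[|E(G)|] = C(45, 2)·p = 990 · (1/540) = 11/6.
E[α(G)] ≥ n − E[|E(G)|] = 45 − 11/6 = 259/6.
Numerically: ≈ 43.167.
(This is only a lower bound; the true E[α(G)] may be larger.)

E[α(G)] ≥ 259/6 ≈ 43.167.


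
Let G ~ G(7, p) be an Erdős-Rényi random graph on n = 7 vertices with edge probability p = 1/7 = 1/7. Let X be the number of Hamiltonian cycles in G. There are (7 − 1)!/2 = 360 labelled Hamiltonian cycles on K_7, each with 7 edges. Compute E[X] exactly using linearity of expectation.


K_7 has (7 − 1)!/2 = 360 labelled Hamiltonian cycles.
For each such Hamiltonian cycle H, let X_H = 1 if all 7 edges of H are present in G. Then P[X_H = 1] = p^{7} = (1/7)^{7} = 1/823543.
Summing the indicators: E[X] = Σ_H E[X_H] = 360 · p^{7} = 360 · 1/823543 = 360/823543.
Numerically: E[X] ≈ 0.000437.

E[X] = 360 · (1/7)^{7} = 360/823543 ≈ 0.000437.


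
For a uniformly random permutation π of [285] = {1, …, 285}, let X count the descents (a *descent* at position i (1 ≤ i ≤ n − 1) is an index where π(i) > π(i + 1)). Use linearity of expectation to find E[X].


Write X = Σ X_I over i = 1, …, 284, with X_I the indicator of one descent.
There are 284 indicators.
For each fixed i, the pair (π(i), π(i+1)) is a uniformly random ordered pair of distinct values from {1, …, 285}; by symmetry P[π(i) > π(i+1)] = 1/2.
By linearity: E[X] = 284 · (1/2) = (285 − 1) · (1/2) = 142 ≈ 142.0000.

E[X] = 142 = 142.0000.


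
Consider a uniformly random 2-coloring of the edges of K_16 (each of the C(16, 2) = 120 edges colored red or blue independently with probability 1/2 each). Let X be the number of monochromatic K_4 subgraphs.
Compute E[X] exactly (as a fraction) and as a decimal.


Let X = Σ_S X_S over the C(16, 4) = 1820 subsets S of size 4, where X_S = 1 if the K_4 on S is monochromatic.
For a fixed S, the K_4 on S has C(4, 2) = 6 edges. P[all 6 edges red] = (1/2)^6, and likewise for blue, so P[monochromatic] = 2·(1/2)^6 = 2^{1 − 6} = 1/32.
By linearity: E[X] = C(16, 4) · 2^{1 − 6} = 1820 · 1/32 = 455/8.
Numerically: E[X] ≈ 56.875.

E[X] = C(16,4)·2^(1−C(4,2)) = 455/8 ≈ 56.875.


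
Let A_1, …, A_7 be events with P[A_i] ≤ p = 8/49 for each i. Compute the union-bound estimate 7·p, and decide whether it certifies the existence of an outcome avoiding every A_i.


Union bound: P[∪_{i=1}^{7} A_i] ≤ Σ_i P[A_i] ≤ 7·p = 7·(8/49) = 8/7.
Numerically: 8/7 ≈ 1.143.
Is 8/7 < 1? NO.
Since the bound 8/7 is ≥ 1, the union bound is uninformative here; it does NOT by itself certify existence.

7·p = 8/7 ≈ 1.143; existence NOT certified by the union bound.


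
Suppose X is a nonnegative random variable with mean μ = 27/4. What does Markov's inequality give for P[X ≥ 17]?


μ = E[X] = 27/4, a = 17.
Markov: P[X ≥ 17] ≤ μ/a = (27/4)/17 = 27/68.
Numerically: ≈ 0.3971.
(Since a = 17 > μ = 6.7500, the bound 27/68 is < 1 and informative.)

P[X ≥ 17] ≤ 27/68 ≈ 0.3971.


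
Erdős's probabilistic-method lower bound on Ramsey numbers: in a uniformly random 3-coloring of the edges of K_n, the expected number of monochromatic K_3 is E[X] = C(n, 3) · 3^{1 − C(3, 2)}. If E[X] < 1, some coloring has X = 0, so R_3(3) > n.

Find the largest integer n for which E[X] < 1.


We need C(n, 3) · 3^{1 − 3} < 1, i.e. C(n, 3) < 3^{3 − 1} = 9.
Check values of n near the boundary:
  n = 3: C(3, 3) = 1; 1 < 9? YES
  n = 4: C(4, 3) = 4; 4 < 9? YES
  n = 5: C(5, 3) = 10; 10 < 9? NO
  n = 6: C(6, 3) = 20; 20 < 9? NO
The largest n with C(n, 3) < 9 is n = 4 (where E[X] = 4/9 ≈ 0.4444444). Hence R_3(3) > 4, i.e. R_3(3) ≥ 5.

Largest n = 4; hence R_3(3) > 4.
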